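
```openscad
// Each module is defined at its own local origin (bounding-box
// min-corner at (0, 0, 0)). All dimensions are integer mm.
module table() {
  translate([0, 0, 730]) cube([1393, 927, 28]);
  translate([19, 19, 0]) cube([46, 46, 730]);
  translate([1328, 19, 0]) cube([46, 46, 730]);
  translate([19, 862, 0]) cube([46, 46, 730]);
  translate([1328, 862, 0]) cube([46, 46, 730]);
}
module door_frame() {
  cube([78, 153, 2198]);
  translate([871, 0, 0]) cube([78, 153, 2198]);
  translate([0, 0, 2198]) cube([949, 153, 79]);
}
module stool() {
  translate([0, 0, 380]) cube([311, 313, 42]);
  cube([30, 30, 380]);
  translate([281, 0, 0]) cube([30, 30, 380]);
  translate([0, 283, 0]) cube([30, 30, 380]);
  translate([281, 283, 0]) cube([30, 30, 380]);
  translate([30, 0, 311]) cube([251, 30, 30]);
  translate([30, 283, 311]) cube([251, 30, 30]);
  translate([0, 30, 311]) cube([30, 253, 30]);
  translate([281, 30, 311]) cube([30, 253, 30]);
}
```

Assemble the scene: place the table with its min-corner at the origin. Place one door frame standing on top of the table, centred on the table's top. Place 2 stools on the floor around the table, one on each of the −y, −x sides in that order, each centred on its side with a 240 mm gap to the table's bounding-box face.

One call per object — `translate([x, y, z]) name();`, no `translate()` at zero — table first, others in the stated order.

table();
translate([222, 387, 758]) door_frame();
translate([541, -553, 0]) stool();
translate([-551, 307, 0]) stool();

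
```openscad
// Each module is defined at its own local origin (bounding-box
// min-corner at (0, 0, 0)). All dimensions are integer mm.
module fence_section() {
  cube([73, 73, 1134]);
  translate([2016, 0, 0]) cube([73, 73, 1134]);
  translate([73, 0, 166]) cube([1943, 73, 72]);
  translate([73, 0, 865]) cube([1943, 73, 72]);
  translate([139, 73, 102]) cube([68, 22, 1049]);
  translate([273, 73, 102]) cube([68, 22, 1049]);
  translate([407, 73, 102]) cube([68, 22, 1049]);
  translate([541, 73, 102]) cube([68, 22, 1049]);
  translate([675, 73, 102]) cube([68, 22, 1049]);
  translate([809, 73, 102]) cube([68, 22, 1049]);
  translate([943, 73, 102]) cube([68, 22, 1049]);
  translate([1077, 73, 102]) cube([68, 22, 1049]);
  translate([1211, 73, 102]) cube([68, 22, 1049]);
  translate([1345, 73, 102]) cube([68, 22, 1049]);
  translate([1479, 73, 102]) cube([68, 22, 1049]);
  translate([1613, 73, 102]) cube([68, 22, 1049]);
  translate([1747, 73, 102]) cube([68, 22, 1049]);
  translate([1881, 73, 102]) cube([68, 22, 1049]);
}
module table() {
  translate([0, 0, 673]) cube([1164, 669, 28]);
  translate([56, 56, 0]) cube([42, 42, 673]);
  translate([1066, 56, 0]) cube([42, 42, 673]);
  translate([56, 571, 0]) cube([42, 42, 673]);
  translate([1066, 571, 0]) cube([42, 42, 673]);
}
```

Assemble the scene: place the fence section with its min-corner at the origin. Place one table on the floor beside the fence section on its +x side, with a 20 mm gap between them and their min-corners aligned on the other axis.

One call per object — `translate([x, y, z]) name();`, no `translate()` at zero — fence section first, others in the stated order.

fence_section();
translate([2109, 0, 0]) table();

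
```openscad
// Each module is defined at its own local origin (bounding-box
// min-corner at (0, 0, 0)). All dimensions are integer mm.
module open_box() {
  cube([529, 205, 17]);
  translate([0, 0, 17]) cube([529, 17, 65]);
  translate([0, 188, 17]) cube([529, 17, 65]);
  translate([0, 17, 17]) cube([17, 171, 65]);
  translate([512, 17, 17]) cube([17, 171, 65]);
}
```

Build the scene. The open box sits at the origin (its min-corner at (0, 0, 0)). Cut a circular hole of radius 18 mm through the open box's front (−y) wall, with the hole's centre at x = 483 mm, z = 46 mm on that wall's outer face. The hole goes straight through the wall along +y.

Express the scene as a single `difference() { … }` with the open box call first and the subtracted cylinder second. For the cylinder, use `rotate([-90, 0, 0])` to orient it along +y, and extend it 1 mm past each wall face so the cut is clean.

difference() {
  open_box();
  translate([483, -1, 46]) rotate([-90, 0, 0]) cylinder(h = 19, r = 18);
}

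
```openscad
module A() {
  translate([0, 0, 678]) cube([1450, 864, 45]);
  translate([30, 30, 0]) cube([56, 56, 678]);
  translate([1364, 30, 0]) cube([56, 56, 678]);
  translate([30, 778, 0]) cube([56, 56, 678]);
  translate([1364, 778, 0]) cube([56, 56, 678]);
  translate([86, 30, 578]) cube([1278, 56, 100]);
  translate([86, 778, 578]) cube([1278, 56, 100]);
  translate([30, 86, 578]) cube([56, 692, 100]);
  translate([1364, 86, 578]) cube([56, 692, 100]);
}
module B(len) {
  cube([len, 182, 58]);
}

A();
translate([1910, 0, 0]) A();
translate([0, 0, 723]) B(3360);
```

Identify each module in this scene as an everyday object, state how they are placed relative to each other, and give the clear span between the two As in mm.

A is a table. B is a beam. A beam spans the tops of two tables. The clear span between the two tables is 460 mm.

Second table starts at x = 1910; first ends at x = 1450; clear span = 1910 − 1450 = 460 mm.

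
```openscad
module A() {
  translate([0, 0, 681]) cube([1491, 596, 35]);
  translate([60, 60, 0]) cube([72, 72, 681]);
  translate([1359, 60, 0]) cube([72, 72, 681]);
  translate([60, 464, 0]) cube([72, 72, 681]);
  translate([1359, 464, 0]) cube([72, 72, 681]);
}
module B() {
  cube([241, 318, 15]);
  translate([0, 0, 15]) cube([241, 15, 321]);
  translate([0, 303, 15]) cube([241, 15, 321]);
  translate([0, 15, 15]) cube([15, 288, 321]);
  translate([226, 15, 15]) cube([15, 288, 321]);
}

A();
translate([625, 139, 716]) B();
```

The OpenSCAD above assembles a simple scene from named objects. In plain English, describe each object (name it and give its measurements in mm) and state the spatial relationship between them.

A is a table: top 1491 mm (x) × 596 mm (y), 35 mm thick, upper face at z = 716 mm, on four 72×72 mm square legs, each inset 60 mm from the nearest pair of top edges, running from z = 0 to the bottom of the top.

B is an open-topped rectangular box: outside dimensions 241×318×336 mm, with a uniform wall and base thickness of 15 mm. The base is a full 241×318 slab on the floor; four walls sit on top of the base. The front and back walls (the −y and +y sides) span the full width; the two side walls fit between them.

The open box is on top of the table, centred.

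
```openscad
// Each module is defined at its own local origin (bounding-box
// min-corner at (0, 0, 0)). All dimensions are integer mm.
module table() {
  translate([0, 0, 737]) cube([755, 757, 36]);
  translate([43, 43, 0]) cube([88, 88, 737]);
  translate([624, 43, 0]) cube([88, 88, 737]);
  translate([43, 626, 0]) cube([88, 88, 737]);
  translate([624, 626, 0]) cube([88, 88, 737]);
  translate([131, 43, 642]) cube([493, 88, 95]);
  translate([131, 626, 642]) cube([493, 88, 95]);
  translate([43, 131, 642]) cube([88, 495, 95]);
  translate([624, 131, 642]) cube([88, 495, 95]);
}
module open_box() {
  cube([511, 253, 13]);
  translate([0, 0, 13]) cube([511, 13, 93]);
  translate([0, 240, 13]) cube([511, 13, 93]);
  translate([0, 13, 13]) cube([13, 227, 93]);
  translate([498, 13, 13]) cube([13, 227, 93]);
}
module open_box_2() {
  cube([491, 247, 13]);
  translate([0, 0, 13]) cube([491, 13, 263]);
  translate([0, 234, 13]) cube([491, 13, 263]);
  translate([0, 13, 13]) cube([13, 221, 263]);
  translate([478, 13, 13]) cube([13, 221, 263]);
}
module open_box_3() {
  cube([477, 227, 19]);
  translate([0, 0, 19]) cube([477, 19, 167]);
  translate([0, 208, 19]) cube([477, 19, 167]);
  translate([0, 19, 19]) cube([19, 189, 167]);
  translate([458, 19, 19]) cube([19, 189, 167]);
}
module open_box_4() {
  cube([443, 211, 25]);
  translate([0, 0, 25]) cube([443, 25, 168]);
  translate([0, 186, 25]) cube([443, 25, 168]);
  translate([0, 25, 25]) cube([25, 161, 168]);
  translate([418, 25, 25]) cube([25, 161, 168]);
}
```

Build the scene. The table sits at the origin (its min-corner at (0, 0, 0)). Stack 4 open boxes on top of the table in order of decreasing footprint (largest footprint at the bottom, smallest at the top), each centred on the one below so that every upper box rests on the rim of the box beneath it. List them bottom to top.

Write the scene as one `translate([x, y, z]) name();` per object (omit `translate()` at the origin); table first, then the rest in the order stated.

table();
translate([122, 252, 773]) open_box();
translate([132, 255, 879]) open_box_2();
translate([139, 265, 1155]) open_box_3();
translate([156, 273, 1341]) open_box_4();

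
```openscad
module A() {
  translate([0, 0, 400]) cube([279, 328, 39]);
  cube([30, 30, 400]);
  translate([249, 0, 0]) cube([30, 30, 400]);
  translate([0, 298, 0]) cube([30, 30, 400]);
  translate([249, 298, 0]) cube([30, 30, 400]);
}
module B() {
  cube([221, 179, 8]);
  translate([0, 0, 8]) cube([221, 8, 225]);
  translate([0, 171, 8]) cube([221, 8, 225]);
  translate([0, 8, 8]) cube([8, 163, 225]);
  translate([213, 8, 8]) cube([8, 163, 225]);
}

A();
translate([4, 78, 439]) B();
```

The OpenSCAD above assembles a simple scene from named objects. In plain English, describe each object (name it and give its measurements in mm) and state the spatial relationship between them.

A is a four-legged stool. The seat is a 279×328×39 mm slab whose top surface is at z = 439 mm; four square legs, each 30×30 mm in cross-section, run from the floor (z = 0) to the underside of the seat, each flush with a corner of the seat.

B is an open storage box with external size 221×179×233 mm and wall thickness 8 mm (the base is also 8 mm thick). The base covers the whole footprint; the four walls stand on the base, with the y-facing walls full-width and the x-facing walls fitting between their inner faces.

The open box is on top of the stool.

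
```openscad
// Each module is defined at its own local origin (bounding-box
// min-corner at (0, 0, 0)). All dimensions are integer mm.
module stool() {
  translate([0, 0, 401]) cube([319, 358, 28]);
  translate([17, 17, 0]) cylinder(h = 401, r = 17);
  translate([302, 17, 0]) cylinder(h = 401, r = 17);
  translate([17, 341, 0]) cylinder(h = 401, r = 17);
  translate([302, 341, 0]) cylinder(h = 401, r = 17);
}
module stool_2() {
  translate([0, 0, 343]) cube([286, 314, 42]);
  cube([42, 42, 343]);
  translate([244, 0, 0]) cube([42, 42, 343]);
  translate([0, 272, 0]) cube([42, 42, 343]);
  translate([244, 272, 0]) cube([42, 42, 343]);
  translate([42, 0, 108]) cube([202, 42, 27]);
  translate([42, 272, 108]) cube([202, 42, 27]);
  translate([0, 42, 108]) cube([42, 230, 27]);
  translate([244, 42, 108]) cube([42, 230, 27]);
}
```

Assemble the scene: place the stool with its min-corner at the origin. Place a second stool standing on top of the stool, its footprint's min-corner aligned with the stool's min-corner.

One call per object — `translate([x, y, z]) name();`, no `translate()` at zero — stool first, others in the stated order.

stool();
translate([0, 0, 429]) stool_2();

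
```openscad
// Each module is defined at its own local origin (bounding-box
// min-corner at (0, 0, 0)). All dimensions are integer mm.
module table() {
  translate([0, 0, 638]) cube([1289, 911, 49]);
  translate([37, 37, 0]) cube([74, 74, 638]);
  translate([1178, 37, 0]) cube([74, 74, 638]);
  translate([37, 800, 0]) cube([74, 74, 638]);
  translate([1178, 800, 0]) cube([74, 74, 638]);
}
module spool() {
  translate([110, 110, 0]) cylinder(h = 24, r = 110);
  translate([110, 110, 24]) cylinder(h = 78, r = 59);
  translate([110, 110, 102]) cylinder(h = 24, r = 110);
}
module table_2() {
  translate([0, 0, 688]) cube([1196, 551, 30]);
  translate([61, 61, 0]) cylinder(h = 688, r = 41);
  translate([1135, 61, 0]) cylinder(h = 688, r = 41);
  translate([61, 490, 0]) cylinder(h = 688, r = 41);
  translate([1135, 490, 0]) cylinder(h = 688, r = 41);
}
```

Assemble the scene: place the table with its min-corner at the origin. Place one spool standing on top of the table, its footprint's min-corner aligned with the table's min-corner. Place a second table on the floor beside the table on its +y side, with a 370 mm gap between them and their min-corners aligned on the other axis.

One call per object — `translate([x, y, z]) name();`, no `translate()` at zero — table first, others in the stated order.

table();
translate([0, 0, 687]) spool();
translate([0, 1281, 0]) table_2();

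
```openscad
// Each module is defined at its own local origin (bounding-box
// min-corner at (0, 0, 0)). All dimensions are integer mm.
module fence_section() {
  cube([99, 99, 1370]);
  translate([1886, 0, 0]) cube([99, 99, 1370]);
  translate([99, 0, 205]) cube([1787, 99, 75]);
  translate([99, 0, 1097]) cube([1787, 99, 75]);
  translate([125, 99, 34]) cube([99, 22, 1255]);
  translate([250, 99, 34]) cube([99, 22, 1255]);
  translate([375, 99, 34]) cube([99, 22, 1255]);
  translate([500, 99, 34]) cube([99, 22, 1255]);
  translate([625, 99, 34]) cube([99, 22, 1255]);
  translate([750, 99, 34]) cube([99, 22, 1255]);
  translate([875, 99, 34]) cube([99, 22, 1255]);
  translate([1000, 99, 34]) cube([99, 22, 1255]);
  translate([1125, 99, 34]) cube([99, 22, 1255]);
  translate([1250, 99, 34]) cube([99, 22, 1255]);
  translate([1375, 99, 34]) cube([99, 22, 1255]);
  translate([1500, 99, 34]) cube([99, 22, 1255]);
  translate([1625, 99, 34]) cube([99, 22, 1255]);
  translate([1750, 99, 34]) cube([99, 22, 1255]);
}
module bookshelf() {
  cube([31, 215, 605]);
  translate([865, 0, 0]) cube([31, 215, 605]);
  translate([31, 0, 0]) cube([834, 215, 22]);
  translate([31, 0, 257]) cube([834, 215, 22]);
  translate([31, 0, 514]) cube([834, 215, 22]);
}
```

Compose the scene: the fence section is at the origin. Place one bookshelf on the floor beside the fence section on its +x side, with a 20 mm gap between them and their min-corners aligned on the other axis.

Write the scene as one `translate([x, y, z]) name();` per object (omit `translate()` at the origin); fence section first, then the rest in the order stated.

fence_section();
translate([2005, 0, 0]) bookshelf();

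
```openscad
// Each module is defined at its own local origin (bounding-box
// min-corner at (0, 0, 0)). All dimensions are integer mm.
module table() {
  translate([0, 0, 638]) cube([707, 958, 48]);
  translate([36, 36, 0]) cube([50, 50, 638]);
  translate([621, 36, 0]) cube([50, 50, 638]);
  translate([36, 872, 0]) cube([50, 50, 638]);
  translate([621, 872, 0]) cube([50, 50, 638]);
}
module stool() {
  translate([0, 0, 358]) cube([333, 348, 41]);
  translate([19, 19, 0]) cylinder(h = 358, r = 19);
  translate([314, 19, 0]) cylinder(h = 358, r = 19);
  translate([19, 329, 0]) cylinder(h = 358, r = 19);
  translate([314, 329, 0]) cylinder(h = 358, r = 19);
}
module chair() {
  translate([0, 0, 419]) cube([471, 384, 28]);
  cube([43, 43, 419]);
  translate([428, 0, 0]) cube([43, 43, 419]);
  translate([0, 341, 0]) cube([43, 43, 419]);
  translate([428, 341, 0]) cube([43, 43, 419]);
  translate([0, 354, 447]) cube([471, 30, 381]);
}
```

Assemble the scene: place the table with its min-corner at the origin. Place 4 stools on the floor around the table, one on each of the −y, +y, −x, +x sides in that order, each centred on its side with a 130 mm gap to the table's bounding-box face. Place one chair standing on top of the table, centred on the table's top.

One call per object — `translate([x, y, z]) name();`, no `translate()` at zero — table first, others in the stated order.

table();
translate([187, -478, 0]) stool();
translate([187, 1088, 0]) stool();
translate([-463, 305, 0]) stool();
translate([837, 305, 0]) stool();
translate([118, 287, 686]) chair();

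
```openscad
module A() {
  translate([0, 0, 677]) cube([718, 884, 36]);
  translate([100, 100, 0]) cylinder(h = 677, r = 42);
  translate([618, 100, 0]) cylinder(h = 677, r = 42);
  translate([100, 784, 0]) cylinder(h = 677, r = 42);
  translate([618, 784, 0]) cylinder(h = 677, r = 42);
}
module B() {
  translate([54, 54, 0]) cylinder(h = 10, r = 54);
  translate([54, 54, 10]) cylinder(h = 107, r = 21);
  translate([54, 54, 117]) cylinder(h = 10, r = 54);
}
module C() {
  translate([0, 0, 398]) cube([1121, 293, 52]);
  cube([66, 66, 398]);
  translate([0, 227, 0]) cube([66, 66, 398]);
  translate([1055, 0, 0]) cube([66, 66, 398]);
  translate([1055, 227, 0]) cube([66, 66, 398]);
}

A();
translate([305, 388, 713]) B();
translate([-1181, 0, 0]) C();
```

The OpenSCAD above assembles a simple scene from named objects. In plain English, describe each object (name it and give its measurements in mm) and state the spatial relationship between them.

A is a table with a 718×884 mm rectangular top, 36 mm thick, top surface at z = 713 mm, supported by four round legs of 84 mm diameter, each leg's bounding box inset 58 mm from the nearest pair of top edges, running from the floor.

B is a spool: two coaxial disc flanges of radius 54 mm and thickness 10 mm, joined by a core cylinder of radius 21 mm and height 107 mm. The lower flange rests on z = 0 and the three cylinders share a vertical axis.

C is a long wooden bench with a 1121 mm (x) × 293 mm (y) seat, 52 mm thick, its top surface 450 mm above the floor. Four 66 mm square legs at the seat corners, flush with the edges, run from z = 0 to the seat underside.

The spool is on top of the table, centred. The bench is on the floor beside the table on its −x side.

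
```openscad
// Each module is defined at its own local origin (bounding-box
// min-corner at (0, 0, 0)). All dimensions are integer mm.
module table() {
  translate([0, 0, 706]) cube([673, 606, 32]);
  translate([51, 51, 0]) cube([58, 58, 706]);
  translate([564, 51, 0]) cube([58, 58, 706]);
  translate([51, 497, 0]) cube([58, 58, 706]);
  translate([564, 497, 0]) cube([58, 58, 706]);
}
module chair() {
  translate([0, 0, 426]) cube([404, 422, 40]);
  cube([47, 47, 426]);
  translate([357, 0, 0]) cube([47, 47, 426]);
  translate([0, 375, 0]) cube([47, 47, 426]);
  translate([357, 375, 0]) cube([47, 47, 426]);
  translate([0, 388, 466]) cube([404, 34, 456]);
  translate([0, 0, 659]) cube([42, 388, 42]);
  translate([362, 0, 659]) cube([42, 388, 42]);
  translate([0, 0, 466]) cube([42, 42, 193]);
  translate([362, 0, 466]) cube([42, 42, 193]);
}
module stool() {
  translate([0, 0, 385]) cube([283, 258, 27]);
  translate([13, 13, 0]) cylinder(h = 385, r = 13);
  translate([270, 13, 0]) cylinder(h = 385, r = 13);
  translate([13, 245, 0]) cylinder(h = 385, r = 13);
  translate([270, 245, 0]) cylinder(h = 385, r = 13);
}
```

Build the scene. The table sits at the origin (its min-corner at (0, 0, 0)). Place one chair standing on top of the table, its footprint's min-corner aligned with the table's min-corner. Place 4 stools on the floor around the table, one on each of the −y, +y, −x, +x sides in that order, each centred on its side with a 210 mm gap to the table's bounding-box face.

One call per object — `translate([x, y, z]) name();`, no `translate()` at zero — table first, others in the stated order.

table();
translate([0, 0, 738]) chair();
translate([195, -468, 0]) stool();
translate([195, 816, 0]) stool();
translate([-493, 174, 0]) stool();
translate([883, 174, 0]) stool();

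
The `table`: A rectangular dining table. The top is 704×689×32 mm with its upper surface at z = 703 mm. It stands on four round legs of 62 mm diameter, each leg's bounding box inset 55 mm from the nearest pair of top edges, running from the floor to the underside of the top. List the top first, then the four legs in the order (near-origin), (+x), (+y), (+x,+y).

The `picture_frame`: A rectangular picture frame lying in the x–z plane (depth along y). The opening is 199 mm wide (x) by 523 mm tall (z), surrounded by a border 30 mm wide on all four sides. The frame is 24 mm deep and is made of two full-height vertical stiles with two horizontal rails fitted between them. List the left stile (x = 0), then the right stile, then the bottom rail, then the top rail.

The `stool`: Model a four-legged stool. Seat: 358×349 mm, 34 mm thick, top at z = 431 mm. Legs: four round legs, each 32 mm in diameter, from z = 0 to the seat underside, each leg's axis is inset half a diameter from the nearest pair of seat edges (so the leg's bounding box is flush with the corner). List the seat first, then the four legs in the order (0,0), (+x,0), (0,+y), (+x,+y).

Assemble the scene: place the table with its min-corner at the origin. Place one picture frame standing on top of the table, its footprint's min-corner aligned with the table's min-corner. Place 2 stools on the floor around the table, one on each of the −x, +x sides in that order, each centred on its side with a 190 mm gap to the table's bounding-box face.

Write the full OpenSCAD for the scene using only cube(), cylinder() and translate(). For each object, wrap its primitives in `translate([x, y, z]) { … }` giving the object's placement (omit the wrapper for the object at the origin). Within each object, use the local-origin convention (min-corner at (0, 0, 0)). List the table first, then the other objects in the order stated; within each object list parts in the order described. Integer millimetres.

translate([0, 0, 671]) cube([704, 689, 32]);
translate([86, 86, 0]) cylinder(h = 671, r = 31);
translate([618, 86, 0]) cylinder(h = 671, r = 31);
translate([86, 603, 0]) cylinder(h = 671, r = 31);
translate([618, 603, 0]) cylinder(h = 671, r = 31);
translate([0, 0, 703]) {
  cube([30, 24, 583]);
  translate([229, 0, 0]) cube([30, 24, 583]);
  translate([30, 0, 0]) cube([199, 24, 30]);
  translate([30, 0, 553]) cube([199, 24, 30]);
}
translate([-548, 170, 0]) {
  translate([0, 0, 397]) cube([358, 349, 34]);
  translate([16, 16, 0]) cylinder(h = 397, r = 16);
  translate([342, 16, 0]) cylinder(h = 397, r = 16);
  translate([16, 333, 0]) cylinder(h = 397, r = 16);
  translate([342, 333, 0]) cylinder(h = 397, r = 16);
}
translate([894, 170, 0]) {
  translate([0, 0, 397]) cube([358, 349, 34]);
  translate([16, 16, 0]) cylinder(h = 397, r = 16);
  translate([342, 16, 0]) cylinder(h = 397, r = 16);
  translate([16, 333, 0]) cylinder(h = 397, r = 16);
  translate([342, 333, 0]) cylinder(h = 397, r = 16);
}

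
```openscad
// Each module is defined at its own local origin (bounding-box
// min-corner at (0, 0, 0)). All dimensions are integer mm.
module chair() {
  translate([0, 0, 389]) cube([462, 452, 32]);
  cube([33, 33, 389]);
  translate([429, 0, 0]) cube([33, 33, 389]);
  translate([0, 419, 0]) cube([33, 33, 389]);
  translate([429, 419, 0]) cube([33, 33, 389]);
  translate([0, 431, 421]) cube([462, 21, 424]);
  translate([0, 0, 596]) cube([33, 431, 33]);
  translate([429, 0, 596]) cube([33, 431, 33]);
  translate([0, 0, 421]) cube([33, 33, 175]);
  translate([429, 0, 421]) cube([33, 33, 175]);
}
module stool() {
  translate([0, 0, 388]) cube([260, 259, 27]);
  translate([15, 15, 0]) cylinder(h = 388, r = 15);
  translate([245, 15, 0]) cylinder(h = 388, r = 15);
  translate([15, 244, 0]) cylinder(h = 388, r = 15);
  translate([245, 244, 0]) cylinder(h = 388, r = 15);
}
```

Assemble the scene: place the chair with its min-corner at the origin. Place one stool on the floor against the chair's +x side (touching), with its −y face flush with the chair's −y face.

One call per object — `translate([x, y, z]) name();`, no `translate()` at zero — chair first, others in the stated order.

chair();
translate([462, 0, 0]) stool();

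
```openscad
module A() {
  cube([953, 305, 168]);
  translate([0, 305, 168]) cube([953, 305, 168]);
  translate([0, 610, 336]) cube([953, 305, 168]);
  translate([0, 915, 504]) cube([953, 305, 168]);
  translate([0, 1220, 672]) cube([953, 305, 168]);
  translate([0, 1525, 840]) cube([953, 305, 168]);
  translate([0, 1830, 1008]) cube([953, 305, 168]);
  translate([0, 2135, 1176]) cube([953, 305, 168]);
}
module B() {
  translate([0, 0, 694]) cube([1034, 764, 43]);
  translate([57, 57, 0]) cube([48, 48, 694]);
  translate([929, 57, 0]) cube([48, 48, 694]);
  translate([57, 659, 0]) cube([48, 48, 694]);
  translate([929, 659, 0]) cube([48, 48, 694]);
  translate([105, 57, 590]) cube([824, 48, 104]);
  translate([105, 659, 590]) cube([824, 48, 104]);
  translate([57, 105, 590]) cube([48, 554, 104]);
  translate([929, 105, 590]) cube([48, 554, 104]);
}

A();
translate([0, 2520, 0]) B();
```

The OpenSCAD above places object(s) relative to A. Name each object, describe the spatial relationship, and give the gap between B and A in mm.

A is a staircase. B is a table. The table is on the floor beside the staircase on its +y side. The gap between the table and the staircase is 80 mm.

The table's nearest face is 80 mm from the staircase's +y face.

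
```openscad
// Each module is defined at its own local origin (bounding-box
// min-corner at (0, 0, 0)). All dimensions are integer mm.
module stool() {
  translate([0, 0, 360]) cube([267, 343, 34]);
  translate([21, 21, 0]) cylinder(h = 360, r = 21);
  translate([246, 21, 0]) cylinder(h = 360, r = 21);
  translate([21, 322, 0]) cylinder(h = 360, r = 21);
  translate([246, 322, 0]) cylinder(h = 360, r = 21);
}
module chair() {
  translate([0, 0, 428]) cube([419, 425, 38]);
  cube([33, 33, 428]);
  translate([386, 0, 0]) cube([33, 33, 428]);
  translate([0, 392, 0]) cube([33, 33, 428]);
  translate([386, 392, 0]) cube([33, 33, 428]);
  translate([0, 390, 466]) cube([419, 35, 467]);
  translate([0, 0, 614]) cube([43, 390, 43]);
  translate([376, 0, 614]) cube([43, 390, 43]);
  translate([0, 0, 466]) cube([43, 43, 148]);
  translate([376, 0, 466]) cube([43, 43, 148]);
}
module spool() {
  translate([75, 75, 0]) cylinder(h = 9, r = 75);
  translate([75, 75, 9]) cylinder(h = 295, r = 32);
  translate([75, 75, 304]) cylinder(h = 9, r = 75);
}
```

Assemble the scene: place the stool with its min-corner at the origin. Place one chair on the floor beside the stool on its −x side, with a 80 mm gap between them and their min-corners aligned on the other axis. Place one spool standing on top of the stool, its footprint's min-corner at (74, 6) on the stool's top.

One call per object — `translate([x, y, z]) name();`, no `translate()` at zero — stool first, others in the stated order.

stool();
translate([-499, 0, 0]) chair();
translate([74, 6, 394]) spool();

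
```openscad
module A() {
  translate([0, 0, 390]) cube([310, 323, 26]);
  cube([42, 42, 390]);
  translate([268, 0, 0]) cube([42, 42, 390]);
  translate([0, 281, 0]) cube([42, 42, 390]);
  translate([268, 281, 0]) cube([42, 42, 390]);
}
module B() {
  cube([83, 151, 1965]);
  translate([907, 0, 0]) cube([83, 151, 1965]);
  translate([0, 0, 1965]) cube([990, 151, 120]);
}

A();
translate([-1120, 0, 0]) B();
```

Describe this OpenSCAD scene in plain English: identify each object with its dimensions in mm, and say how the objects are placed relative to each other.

A is a four-legged stool. The seat is a 310×323×26 mm slab whose top surface is at z = 416 mm; four square legs, each 42×42 mm in cross-section, run from the floor (z = 0) to the underside of the seat, each flush with a corner of the seat.

B is a door frame. The clear opening is 824 mm wide and 1965 mm high. Two 83 mm wide jambs, 151 mm deep, stand either side of the opening from the floor to the top of the opening. A 120 mm thick head sits across the top of both jambs, spanning the full outside width of the frame.

The door frame is on the floor beside the stool on its −x side.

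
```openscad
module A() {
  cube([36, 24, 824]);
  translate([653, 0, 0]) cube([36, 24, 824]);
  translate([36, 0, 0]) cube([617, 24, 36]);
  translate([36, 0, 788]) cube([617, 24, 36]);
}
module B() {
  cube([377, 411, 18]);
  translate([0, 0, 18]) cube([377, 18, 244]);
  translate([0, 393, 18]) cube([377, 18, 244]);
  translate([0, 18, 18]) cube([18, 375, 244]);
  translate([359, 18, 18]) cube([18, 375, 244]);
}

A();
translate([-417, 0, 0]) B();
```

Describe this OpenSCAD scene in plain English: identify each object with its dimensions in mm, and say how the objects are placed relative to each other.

A is a picture frame with a 617×752 mm rectangular opening (x by z) and a uniform 36 mm border on every side. Frame depth is 24 mm along y. It is built from two vertical stiles running the full outside height and two horizontal rails spanning the gap between the stiles.

B is an open-topped rectangular box: outside dimensions 377×411×262 mm, with a uniform wall and base thickness of 18 mm. The base is a full 377×411 slab on the floor; four walls sit on top of the base. The front and back walls (the −y and +y sides) span the full width; the two side walls fit between them.

The open box is on the floor beside the picture frame on its −x side.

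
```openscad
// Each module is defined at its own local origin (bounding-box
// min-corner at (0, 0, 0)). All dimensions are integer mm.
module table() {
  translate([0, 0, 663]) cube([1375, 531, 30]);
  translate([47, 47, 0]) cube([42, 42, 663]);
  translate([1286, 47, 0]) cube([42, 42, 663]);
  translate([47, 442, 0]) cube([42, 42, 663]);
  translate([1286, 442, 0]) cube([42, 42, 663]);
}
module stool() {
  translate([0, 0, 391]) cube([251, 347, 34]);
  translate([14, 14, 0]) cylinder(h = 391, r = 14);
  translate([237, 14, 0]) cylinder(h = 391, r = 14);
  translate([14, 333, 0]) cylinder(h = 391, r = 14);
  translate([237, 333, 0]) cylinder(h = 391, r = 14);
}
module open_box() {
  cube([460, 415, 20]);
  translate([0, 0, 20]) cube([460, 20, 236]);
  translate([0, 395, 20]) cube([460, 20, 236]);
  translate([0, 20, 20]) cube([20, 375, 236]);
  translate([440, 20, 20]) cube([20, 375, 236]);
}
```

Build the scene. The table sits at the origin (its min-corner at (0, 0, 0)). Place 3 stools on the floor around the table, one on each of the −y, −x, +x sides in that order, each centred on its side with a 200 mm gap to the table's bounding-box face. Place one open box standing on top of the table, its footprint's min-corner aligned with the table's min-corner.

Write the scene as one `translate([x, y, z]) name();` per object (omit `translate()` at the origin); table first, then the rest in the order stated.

table();
translate([562, -547, 0]) stool();
translate([-451, 92, 0]) stool();
translate([1575, 92, 0]) stool();
translate([0, 0, 693]) open_box();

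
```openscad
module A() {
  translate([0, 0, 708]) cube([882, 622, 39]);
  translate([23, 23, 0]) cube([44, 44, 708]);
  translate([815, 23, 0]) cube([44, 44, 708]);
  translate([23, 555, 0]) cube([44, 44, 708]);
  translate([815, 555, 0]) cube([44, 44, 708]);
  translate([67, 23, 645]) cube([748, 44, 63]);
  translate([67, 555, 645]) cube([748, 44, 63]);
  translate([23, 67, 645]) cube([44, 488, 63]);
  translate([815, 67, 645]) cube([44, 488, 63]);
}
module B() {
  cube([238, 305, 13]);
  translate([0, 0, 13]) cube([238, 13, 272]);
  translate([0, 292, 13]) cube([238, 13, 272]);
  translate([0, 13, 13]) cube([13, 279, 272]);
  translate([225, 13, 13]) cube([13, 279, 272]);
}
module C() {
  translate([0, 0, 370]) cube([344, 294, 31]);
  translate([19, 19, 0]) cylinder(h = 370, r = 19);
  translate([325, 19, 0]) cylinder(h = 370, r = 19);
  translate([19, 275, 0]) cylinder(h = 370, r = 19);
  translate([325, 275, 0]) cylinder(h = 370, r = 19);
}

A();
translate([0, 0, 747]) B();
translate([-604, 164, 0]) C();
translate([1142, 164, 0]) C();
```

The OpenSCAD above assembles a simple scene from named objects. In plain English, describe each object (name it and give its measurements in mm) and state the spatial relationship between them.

A is a table with a 882×622 mm rectangular top, 39 mm thick, top surface at z = 747 mm, supported by four 44×44 mm square legs, each inset 23 mm from the nearest pair of top edges, running from the floor. Four apron rails, 44 mm thick and 63 mm tall, run between adjacent legs with their top edges flush with the underside of the top and their outer faces flush with the legs' outer faces.

B is an open storage box with external size 238×305×285 mm and wall thickness 13 mm (the base is also 13 mm thick). The base covers the whole footprint; the four walls stand on the base, with the y-facing walls full-width and the x-facing walls fitting between their inner faces.

C is a simple wooden stool: a rectangular seat 344 mm (x) by 294 mm (y), 31 mm thick, top face at z = 401 mm, on four round legs, each 38 mm in diameter. The legs rest on z = 0, each leg's axis is inset half a diameter from the nearest pair of seat edges (so the leg's bounding box is flush with the corner).

The open box is on top of the table. Two stools sit around the table at the −x, +x sides.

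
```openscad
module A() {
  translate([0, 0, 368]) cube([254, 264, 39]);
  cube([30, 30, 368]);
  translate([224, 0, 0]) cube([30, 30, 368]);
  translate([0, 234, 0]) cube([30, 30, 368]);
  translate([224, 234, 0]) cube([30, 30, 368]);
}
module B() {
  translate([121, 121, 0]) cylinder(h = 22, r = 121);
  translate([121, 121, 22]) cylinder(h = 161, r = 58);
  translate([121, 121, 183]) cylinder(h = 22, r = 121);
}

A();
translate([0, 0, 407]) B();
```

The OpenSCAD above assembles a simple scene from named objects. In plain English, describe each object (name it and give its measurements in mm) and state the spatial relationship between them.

A is a four-legged stool. The seat is 254×264 mm, 39 mm thick, top at z = 407 mm. It stands on four square legs, each 30×30 mm in cross-section, from z = 0 to the seat underside, each flush with a corner of the seat.

B is a spool: two coaxial disc flanges of radius 121 mm and thickness 22 mm, joined by a core cylinder of radius 58 mm and height 161 mm. The lower flange rests on z = 0 and the three cylinders share a vertical axis.

The spool is on top of the stool.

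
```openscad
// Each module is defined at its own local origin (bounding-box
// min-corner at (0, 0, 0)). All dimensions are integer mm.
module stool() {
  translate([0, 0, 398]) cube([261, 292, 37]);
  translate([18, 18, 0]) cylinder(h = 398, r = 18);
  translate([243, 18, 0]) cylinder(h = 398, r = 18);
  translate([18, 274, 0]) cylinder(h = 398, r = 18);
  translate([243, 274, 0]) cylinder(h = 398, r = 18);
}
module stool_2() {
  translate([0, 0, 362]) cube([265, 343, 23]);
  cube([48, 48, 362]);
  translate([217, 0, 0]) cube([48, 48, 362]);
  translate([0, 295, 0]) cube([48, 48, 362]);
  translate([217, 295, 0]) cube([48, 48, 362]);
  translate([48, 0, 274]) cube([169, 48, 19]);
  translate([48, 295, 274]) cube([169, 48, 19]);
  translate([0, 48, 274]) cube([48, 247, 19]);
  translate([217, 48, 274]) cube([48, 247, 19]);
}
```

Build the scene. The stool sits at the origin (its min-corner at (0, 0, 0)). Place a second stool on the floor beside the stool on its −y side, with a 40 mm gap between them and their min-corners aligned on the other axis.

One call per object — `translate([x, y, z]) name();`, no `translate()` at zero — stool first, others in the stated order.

stool();
translate([0, -383, 0]) stool_2();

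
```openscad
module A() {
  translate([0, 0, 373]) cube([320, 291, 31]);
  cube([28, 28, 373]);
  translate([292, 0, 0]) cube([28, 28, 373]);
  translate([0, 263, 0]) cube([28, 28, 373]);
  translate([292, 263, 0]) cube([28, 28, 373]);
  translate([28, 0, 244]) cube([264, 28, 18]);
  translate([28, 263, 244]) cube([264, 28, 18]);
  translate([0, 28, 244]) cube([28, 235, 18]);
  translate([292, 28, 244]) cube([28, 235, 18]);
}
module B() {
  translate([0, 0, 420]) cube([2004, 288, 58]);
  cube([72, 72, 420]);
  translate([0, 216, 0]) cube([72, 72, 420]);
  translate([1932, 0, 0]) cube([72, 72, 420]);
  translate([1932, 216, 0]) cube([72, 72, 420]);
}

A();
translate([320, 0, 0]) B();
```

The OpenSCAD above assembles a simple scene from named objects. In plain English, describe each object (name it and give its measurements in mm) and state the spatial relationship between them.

A is a four-legged stool. The seat is 320×291 mm, 31 mm thick, top at z = 404 mm. It stands on four square legs, each 28×28 mm in cross-section, from z = 0 to the seat underside, each flush with a corner of the seat. Four stretchers, 28 mm wide and 18 mm tall, connect adjacent legs with their undersides at z = 244 mm, each running between the inner faces of the legs it joins and aligned with the legs' outer faces on the other axis.

B is a long wooden bench with a 2004 mm (x) × 288 mm (y) seat, 58 mm thick, its top surface 478 mm above the floor. Four 72 mm square legs at the seat corners, flush with the edges, run from z = 0 to the seat underside.

The bench is against the stool's +x side, with their −y faces flush.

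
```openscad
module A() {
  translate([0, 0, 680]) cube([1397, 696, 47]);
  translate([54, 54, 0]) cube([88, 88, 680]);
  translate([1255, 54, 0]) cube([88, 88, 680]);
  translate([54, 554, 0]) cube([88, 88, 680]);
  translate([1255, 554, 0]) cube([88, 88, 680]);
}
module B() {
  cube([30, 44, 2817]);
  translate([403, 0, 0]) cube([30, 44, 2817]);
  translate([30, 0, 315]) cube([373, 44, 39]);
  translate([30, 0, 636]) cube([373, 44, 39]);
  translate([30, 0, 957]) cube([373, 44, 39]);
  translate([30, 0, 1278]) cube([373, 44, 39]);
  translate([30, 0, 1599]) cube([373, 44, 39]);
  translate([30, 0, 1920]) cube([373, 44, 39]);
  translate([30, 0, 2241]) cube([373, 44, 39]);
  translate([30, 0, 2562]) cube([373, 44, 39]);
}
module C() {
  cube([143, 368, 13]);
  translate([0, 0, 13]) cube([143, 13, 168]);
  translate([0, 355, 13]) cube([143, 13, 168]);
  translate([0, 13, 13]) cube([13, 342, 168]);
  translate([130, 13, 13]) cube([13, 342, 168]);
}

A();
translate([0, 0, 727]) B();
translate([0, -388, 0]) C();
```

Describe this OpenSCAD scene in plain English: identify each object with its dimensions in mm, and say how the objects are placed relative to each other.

A is a table with a 1397×696 mm rectangular top, 47 mm thick, top surface at z = 727 mm, supported by four 88×88 mm square legs, each inset 54 mm from the nearest pair of top edges, running from the floor.

B is a wooden ladder with two side rails of 30×44 mm section and 2817 mm height, set 433 mm apart overall. Between them run 8 rectangular rungs (44 mm deep, 39 mm thick), front faces flush with the rails' −y face. The bottom of the first rung is 315 mm above the floor and each subsequent rung is 321 mm higher than the one below.

C is an open-topped rectangular box: outside dimensions 143×368×181 mm, with a uniform wall and base thickness of 13 mm. The base is a full 143×368 slab on the floor; four walls sit on top of the base. The front and back walls (the −y and +y sides) span the full width; the two side walls fit between them.

The ladder is on top of the table. The open box is on the floor beside the table on its −y side.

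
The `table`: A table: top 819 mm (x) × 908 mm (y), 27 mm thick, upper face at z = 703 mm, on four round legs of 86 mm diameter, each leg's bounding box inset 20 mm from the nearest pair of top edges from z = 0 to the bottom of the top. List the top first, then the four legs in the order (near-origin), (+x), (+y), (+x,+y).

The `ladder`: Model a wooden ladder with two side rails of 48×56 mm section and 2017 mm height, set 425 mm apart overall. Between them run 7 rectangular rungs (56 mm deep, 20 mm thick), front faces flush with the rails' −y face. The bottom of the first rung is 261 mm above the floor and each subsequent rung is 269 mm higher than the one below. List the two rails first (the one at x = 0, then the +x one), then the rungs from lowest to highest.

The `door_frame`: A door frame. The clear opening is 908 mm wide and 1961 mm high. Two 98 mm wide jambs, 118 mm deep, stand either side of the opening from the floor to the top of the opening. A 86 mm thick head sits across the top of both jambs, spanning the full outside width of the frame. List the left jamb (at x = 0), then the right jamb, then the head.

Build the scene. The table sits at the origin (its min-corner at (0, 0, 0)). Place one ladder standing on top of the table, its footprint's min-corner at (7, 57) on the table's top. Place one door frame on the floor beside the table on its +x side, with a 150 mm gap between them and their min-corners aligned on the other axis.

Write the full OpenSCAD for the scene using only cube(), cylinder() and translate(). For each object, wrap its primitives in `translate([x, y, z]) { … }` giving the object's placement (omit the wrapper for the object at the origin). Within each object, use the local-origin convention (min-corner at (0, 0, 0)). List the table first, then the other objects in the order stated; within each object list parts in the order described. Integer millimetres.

translate([0, 0, 676]) cube([819, 908, 27]);
translate([63, 63, 0]) cylinder(h = 676, r = 43);
translate([756, 63, 0]) cylinder(h = 676, r = 43);
translate([63, 845, 0]) cylinder(h = 676, r = 43);
translate([756, 845, 0]) cylinder(h = 676, r = 43);
translate([7, 57, 703]) {
  cube([48, 56, 2017]);
  translate([377, 0, 0]) cube([48, 56, 2017]);
  translate([48, 0, 261]) cube([329, 56, 20]);
  translate([48, 0, 530]) cube([329, 56, 20]);
  translate([48, 0, 799]) cube([329, 56, 20]);
  translate([48, 0, 1068]) cube([329, 56, 20]);
  translate([48, 0, 1337]) cube([329, 56, 20]);
  translate([48, 0, 1606]) cube([329, 56, 20]);
  translate([48, 0, 1875]) cube([329, 56, 20]);
}
translate([969, 0, 0]) {
  cube([98, 118, 1961]);
  translate([1006, 0, 0]) cube([98, 118, 1961]);
  translate([0, 0, 1961]) cube([1104, 118, 86]);
}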